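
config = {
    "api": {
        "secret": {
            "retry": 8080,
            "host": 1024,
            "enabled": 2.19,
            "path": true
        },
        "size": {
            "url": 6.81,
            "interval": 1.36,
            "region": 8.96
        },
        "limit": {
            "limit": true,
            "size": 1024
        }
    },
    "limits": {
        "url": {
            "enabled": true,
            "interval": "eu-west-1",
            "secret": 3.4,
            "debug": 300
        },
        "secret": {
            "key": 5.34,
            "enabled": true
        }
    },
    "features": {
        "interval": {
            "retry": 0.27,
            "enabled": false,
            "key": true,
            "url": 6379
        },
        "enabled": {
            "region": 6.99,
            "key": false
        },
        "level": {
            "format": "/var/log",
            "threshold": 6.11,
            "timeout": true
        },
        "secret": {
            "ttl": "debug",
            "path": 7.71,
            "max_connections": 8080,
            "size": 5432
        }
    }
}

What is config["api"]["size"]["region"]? 8.96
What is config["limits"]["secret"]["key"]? 5.34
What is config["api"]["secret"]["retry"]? 8080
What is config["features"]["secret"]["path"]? 7.71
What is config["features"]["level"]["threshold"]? 6.11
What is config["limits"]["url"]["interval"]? "eu-west-1"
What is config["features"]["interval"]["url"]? 6379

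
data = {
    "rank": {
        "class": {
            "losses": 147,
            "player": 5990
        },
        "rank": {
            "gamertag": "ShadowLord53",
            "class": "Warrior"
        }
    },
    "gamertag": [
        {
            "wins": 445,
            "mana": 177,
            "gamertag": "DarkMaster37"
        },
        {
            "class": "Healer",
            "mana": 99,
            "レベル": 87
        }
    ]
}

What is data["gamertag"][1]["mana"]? 99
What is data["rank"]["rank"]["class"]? "Warrior"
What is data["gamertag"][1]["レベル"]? 87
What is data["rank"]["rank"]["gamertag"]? "ShadowLord53"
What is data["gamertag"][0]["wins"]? 445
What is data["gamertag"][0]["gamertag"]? "DarkMaster37"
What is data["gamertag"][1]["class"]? "Healer"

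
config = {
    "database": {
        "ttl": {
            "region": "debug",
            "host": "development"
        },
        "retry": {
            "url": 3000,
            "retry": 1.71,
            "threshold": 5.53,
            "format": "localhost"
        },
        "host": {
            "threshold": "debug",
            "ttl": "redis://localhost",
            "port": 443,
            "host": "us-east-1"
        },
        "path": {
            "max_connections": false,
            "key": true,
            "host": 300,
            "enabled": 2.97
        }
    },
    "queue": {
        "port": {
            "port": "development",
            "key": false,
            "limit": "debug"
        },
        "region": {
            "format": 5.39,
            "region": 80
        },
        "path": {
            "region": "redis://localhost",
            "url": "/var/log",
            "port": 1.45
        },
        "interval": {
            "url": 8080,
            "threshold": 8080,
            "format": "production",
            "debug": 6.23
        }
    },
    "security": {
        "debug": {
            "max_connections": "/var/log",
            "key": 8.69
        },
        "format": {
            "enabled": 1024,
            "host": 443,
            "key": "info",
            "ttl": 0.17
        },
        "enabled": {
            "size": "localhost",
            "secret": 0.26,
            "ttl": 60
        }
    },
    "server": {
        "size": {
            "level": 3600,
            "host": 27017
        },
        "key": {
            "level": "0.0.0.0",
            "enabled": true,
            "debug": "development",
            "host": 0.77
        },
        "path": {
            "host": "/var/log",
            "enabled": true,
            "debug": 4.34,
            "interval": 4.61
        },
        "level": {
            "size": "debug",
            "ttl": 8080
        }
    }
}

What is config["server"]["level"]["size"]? "debug"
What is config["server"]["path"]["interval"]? 4.61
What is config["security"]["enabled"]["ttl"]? 60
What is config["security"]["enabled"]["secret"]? 0.26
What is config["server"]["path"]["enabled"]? True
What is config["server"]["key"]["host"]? 0.77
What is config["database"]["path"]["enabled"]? 2.97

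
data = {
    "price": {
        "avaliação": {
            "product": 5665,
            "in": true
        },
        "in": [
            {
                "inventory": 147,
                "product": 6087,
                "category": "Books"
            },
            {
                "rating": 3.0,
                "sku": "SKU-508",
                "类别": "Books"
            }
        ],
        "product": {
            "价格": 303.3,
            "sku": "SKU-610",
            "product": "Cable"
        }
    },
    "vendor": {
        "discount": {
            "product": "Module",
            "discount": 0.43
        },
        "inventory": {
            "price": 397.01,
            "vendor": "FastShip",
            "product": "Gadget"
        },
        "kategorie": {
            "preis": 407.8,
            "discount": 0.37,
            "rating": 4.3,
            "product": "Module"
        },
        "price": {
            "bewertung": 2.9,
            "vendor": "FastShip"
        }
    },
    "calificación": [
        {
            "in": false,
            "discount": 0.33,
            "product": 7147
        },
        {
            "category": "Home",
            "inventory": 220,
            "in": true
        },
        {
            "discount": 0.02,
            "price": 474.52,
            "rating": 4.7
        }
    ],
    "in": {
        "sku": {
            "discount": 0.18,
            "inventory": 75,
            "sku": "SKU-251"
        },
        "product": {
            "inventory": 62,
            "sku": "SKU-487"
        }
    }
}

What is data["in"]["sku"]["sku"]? "SKU-251"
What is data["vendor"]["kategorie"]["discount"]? 0.37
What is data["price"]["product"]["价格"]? 303.3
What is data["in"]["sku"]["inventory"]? 75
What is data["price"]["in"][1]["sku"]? "SKU-508"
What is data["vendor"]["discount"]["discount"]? 0.43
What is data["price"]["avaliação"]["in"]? True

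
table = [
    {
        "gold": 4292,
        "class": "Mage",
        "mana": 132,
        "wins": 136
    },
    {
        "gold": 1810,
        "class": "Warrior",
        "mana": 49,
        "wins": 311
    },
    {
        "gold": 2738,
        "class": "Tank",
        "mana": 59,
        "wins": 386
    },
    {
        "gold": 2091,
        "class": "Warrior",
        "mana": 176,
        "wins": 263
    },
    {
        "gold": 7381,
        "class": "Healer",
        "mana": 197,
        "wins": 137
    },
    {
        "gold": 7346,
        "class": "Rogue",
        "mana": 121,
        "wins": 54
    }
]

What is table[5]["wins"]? 54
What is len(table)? 6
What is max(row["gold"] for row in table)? 7381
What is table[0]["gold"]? 4292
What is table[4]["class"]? "Healer"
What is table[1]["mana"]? 49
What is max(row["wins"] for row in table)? 386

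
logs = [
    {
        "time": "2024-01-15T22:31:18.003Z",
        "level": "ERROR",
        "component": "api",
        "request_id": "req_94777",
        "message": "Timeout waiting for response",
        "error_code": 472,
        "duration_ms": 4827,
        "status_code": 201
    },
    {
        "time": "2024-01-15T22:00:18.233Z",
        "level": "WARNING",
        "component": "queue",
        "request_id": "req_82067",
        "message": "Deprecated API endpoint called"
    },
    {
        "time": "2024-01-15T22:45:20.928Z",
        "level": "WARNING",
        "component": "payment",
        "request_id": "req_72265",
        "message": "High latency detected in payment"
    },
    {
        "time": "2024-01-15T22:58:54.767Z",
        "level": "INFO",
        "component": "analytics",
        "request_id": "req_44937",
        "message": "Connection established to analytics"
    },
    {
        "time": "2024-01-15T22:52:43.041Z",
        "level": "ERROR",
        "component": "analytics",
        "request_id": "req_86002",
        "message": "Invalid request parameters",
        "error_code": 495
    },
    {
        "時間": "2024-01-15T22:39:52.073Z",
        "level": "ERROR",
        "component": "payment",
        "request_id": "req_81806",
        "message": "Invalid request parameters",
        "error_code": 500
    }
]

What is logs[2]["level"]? "WARNING"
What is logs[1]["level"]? "WARNING"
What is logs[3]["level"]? "INFO"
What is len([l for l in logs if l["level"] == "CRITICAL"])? 0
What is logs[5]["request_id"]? "req_81806"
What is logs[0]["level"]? "ERROR"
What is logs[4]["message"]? "Invalid request parameters"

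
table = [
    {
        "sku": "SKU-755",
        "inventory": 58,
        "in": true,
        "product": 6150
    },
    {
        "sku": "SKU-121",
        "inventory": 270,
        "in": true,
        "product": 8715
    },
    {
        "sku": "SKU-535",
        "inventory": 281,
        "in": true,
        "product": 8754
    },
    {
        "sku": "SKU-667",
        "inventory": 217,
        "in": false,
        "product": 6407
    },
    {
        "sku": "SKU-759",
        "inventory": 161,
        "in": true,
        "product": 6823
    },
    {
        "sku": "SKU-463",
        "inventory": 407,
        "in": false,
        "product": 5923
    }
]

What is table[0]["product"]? 6150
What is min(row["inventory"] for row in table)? 58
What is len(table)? 6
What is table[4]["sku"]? "SKU-759"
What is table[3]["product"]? 6407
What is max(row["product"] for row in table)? 8754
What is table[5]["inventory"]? 407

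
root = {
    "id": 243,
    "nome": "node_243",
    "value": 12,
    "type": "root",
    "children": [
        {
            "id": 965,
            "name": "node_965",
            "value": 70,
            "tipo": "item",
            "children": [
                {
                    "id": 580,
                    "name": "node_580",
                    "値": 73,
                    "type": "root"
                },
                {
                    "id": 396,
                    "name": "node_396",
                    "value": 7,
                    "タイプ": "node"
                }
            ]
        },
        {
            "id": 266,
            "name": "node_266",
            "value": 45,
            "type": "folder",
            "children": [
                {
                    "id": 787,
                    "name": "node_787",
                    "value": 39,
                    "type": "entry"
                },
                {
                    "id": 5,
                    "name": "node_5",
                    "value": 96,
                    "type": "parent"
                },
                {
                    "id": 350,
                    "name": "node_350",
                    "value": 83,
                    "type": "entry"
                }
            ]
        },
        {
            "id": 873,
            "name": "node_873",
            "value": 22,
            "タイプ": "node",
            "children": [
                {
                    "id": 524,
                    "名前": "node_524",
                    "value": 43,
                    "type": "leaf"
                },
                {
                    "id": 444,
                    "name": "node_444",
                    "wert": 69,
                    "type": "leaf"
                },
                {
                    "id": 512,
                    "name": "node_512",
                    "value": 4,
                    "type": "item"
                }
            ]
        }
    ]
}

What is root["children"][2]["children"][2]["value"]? 4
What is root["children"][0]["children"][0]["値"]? 73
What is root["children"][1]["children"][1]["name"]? "node_5"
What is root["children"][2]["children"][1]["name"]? "node_444"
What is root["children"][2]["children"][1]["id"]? 444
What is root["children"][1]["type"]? "folder"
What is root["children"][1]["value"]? 45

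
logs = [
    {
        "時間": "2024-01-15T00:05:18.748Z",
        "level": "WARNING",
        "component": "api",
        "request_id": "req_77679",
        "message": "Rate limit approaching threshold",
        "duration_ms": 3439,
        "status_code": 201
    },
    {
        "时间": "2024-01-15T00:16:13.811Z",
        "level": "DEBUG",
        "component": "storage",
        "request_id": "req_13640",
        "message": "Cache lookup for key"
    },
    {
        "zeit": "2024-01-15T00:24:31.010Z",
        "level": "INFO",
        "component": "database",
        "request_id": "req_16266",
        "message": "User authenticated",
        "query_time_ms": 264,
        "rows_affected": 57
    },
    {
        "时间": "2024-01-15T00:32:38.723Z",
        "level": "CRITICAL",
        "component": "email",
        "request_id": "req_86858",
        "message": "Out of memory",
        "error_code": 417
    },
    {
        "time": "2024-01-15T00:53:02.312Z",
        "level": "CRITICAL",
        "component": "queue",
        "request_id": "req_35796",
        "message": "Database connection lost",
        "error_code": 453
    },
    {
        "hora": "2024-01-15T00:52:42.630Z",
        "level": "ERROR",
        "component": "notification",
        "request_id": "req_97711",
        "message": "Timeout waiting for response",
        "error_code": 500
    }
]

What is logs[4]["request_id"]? "req_35796"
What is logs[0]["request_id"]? "req_77679"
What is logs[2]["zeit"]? "2024-01-15T00:24:31.010Z"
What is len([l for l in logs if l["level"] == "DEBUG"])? 1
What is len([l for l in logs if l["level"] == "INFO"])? 1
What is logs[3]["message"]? "Out of memory"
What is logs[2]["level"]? "INFO"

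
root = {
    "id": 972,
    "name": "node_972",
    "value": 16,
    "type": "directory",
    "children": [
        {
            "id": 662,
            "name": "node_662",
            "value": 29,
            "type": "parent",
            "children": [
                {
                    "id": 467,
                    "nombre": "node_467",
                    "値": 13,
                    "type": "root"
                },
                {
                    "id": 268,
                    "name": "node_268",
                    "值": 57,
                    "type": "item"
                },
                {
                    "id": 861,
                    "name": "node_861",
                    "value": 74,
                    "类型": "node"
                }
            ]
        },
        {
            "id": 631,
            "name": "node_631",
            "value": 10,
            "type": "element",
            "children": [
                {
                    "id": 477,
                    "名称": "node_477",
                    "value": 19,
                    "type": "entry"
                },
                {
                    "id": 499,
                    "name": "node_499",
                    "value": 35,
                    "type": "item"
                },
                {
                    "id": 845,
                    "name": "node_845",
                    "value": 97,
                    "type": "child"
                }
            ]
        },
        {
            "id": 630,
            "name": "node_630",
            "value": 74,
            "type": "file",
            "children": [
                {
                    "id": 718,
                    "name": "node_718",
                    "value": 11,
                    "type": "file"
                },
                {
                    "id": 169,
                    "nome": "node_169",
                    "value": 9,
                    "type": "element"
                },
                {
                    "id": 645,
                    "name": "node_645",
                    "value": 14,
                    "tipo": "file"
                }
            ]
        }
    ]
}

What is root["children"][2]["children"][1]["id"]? 169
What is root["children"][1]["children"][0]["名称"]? "node_477"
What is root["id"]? 972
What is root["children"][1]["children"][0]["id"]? 477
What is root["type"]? "directory"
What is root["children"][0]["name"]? "node_662"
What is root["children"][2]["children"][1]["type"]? "element"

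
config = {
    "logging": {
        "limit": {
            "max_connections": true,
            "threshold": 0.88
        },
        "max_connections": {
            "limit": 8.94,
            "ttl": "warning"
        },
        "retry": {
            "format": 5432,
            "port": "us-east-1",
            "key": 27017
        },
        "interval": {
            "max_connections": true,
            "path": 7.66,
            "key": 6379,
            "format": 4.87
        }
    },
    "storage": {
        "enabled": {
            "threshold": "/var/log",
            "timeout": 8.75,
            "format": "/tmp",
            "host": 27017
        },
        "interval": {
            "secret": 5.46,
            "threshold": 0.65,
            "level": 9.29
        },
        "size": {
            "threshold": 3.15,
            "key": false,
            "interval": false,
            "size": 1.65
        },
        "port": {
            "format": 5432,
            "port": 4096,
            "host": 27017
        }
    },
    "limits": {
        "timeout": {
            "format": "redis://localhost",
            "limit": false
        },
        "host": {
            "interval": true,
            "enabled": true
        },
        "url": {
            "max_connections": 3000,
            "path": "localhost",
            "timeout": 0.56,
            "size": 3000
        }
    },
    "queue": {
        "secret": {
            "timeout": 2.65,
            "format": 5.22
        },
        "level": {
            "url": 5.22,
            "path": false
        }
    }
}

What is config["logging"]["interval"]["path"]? 7.66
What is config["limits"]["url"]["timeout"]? 0.56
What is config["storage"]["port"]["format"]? 5432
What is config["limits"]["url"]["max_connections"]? 3000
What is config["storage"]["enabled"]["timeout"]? 8.75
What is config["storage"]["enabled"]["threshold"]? "/var/log"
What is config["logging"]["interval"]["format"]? 4.87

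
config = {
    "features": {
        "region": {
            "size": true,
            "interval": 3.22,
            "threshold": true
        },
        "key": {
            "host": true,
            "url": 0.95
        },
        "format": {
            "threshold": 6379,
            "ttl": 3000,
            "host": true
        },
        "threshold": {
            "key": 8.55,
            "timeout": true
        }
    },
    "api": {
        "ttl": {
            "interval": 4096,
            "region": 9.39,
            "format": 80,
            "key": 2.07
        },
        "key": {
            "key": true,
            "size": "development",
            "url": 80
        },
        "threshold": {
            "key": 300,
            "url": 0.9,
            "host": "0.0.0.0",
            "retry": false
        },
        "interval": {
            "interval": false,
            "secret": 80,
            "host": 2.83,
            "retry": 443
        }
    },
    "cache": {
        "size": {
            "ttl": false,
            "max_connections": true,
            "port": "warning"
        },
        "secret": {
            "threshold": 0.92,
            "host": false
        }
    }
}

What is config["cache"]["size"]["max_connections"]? True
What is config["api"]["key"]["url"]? 80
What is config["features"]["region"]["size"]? True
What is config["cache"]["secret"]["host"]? False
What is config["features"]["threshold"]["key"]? 8.55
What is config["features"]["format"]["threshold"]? 6379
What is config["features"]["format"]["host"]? True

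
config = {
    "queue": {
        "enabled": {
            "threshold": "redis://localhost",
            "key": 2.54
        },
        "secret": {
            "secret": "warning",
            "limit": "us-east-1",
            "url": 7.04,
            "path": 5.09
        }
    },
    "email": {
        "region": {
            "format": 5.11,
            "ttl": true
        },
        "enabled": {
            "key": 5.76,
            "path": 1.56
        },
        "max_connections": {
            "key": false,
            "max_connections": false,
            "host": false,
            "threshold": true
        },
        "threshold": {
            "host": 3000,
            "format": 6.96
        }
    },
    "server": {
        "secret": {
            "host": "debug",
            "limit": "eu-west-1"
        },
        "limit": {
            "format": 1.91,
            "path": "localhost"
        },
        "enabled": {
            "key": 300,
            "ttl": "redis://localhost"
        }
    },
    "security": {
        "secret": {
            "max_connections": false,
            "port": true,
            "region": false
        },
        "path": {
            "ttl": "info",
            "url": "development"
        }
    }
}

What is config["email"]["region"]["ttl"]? True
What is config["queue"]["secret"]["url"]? 7.04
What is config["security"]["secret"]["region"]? False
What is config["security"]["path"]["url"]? "development"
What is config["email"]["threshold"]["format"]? 6.96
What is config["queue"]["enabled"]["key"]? 2.54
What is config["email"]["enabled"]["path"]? 1.56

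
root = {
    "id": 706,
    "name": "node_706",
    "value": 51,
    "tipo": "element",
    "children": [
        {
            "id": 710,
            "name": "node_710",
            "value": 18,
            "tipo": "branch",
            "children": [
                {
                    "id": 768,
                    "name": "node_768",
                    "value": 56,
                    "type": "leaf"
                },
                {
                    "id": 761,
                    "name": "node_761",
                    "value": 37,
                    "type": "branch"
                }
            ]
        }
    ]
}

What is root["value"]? 51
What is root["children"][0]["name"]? "node_710"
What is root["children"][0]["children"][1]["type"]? "branch"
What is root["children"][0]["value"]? 18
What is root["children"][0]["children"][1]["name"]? "node_761"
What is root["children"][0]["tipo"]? "branch"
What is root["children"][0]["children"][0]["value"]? 56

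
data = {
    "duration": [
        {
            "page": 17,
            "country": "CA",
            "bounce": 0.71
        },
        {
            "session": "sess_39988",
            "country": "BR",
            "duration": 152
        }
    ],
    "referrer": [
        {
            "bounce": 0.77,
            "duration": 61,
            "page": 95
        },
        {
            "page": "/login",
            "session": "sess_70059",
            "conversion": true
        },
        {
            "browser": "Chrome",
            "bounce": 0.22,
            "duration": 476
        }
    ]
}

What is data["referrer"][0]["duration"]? 61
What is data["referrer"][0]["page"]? 95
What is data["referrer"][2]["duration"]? 476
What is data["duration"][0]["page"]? 17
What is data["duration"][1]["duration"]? 152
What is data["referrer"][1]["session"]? "sess_70059"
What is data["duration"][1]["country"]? "BR"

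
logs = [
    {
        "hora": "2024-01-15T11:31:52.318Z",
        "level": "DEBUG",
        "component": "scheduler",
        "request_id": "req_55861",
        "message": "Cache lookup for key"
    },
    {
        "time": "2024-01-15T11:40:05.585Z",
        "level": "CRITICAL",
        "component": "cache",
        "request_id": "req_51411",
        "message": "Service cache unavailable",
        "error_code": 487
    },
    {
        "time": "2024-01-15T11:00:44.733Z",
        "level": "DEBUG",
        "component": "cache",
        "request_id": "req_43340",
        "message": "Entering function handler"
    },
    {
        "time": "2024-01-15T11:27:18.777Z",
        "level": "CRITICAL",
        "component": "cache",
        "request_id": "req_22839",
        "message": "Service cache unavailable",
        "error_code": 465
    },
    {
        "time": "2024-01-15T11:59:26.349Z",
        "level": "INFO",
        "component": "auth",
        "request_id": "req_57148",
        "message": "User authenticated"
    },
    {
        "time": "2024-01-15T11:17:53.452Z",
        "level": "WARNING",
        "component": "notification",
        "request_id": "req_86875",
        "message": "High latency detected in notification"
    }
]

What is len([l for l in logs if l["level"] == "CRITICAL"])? 2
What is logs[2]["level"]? "DEBUG"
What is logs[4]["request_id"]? "req_57148"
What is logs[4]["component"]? "auth"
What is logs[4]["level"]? "INFO"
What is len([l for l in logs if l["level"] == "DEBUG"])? 2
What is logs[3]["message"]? "Service cache unavailable"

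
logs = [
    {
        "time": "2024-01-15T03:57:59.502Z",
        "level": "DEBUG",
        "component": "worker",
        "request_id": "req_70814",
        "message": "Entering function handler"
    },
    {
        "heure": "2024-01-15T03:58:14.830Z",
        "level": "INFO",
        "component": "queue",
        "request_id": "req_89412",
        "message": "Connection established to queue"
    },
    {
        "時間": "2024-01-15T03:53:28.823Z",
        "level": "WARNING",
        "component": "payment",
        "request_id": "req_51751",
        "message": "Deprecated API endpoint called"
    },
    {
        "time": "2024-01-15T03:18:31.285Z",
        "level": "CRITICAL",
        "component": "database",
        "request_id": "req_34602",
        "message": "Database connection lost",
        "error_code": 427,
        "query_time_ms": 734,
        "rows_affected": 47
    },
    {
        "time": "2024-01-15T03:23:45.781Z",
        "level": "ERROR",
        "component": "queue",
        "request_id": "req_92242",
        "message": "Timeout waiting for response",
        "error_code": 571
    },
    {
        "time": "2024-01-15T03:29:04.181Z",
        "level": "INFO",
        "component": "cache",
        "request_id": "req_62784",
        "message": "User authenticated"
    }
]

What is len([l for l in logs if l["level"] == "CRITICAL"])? 1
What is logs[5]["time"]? "2024-01-15T03:29:04.181Z"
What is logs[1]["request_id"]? "req_89412"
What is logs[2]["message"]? "Deprecated API endpoint called"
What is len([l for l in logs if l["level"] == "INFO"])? 2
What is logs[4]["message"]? "Timeout waiting for response"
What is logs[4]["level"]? "ERROR"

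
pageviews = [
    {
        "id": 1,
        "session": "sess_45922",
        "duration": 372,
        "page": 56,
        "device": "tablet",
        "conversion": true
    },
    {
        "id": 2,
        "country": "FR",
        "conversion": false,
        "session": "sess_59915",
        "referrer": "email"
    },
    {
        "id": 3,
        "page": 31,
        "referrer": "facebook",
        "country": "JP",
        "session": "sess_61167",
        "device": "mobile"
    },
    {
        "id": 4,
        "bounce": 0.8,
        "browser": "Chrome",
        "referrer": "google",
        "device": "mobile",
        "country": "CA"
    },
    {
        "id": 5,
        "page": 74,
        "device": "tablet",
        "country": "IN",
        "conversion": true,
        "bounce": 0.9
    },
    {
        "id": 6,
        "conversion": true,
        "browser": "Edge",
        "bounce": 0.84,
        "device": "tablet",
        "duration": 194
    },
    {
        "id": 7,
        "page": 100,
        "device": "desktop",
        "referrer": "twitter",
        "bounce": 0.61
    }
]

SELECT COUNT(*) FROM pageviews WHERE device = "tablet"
3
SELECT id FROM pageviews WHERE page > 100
[]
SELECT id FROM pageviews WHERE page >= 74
[5, 7]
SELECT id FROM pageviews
[1, 2, 3, 4, 5, 6, 7]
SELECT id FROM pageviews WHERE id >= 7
[7]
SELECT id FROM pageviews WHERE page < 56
[3]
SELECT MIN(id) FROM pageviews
1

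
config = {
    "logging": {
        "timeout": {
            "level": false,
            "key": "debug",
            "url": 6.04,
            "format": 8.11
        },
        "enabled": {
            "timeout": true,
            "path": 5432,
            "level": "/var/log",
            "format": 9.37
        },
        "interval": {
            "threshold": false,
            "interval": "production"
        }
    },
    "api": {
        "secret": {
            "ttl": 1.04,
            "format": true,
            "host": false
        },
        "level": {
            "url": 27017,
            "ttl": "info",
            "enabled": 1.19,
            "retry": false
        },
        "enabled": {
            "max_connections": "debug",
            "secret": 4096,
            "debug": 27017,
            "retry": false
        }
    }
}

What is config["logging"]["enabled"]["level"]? "/var/log"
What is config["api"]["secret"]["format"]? True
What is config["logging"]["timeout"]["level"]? False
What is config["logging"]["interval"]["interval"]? "production"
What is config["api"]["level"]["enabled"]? 1.19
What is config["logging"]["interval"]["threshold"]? False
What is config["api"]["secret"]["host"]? False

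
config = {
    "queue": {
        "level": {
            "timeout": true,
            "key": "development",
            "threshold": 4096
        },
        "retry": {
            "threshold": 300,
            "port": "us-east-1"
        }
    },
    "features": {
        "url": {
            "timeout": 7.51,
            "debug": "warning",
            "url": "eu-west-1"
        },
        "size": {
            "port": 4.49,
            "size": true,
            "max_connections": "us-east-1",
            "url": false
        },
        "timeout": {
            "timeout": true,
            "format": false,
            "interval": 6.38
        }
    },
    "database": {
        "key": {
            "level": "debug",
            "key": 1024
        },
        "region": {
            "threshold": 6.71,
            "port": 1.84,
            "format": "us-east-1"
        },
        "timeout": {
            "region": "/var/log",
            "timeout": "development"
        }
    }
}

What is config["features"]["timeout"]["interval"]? 6.38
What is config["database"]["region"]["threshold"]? 6.71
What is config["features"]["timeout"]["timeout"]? True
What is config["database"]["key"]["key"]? 1024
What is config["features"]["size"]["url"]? False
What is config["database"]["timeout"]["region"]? "/var/log"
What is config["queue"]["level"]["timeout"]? True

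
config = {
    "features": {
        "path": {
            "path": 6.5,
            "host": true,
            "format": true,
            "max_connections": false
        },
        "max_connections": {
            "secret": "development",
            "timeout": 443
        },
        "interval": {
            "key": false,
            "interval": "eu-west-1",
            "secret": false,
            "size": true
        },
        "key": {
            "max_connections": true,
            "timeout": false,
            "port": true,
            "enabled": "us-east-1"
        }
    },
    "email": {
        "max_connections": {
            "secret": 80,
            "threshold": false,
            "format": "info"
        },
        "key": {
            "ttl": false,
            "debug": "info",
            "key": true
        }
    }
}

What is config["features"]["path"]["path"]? 6.5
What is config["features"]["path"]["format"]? True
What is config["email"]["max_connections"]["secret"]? 80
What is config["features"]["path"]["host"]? True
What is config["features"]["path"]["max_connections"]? False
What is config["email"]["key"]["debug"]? "info"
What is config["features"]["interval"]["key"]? False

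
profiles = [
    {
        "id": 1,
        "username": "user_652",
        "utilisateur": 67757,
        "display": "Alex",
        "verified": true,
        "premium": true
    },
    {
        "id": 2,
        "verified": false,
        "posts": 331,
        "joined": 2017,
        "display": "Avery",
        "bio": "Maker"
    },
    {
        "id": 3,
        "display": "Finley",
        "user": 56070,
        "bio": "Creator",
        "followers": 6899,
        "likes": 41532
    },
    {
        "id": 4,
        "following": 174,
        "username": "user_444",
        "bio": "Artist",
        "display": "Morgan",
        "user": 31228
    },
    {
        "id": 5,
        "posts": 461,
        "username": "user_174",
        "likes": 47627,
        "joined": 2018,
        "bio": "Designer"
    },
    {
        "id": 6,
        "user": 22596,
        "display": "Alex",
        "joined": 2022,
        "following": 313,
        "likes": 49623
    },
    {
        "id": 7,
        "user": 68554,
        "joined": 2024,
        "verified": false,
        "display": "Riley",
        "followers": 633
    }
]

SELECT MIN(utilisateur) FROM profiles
67757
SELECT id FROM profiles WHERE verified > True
[]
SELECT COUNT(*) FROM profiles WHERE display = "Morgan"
1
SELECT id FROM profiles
[1, 2, 3, 4, 5, 6, 7]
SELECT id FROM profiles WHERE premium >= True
[1]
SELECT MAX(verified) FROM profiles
True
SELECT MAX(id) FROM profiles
7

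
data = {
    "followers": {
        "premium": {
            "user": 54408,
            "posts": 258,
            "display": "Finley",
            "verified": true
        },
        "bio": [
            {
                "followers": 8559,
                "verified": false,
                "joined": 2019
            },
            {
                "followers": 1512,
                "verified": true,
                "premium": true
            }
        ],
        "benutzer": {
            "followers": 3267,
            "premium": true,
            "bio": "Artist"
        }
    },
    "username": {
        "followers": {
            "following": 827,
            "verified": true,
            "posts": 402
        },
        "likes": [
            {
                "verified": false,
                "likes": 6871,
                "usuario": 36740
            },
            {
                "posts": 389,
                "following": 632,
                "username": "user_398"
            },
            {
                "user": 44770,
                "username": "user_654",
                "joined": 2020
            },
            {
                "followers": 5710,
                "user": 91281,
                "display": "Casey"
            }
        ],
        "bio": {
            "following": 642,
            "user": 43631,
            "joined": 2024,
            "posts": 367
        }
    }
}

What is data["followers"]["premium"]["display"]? "Finley"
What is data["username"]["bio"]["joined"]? 2024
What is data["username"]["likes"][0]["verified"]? False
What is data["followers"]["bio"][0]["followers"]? 8559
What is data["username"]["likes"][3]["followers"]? 5710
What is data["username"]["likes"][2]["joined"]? 2020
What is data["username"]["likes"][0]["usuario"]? 36740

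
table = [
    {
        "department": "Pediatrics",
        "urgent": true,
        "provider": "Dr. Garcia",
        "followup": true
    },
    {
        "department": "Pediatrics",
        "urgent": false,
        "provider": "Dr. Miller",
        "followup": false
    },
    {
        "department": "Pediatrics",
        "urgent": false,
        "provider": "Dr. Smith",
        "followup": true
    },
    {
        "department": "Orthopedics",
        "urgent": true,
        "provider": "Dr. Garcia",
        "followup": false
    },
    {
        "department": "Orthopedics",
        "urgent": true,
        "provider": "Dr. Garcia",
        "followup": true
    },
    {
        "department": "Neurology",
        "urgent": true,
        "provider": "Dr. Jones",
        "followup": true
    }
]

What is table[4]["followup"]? True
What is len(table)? 6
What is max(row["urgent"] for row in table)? True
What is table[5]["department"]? "Neurology"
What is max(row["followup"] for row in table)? True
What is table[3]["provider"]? "Dr. Garcia"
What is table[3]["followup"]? False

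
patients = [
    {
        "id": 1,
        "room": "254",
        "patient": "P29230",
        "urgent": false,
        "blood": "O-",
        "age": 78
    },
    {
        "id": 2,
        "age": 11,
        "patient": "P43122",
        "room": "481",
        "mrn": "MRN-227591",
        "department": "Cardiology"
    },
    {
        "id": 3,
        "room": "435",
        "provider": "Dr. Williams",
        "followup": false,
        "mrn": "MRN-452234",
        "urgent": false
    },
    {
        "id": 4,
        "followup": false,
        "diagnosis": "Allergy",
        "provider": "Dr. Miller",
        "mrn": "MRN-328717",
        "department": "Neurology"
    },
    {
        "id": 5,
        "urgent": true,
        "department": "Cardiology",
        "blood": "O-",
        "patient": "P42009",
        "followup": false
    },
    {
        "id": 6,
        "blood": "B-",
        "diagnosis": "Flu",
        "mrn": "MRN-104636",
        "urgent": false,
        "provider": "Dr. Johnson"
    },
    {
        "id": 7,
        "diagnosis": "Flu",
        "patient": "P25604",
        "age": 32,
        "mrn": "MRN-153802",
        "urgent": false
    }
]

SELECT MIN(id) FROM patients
1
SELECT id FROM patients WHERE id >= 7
[7]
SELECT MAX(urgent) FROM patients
True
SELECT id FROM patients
[1, 2, 3, 4, 5, 6, 7]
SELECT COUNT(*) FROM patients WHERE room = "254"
1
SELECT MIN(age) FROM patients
11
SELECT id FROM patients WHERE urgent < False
[]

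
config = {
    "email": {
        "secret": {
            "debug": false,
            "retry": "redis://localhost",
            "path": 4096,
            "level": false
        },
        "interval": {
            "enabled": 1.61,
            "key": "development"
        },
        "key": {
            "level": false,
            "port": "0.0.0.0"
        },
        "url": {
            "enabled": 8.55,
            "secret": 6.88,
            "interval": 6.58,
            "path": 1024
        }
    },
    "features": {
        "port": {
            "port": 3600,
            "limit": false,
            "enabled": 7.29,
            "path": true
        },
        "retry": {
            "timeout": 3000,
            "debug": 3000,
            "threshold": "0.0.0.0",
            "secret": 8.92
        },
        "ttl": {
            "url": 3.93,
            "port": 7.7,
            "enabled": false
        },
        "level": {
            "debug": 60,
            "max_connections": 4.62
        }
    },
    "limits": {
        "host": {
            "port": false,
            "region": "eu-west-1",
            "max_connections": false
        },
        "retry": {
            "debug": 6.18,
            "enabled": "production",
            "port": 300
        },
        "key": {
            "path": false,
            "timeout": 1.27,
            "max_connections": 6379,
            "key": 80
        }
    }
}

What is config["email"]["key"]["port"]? "0.0.0.0"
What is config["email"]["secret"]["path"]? 4096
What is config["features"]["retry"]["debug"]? 3000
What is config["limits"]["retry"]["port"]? 300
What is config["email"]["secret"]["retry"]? "redis://localhost"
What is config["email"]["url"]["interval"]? 6.58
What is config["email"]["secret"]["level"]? False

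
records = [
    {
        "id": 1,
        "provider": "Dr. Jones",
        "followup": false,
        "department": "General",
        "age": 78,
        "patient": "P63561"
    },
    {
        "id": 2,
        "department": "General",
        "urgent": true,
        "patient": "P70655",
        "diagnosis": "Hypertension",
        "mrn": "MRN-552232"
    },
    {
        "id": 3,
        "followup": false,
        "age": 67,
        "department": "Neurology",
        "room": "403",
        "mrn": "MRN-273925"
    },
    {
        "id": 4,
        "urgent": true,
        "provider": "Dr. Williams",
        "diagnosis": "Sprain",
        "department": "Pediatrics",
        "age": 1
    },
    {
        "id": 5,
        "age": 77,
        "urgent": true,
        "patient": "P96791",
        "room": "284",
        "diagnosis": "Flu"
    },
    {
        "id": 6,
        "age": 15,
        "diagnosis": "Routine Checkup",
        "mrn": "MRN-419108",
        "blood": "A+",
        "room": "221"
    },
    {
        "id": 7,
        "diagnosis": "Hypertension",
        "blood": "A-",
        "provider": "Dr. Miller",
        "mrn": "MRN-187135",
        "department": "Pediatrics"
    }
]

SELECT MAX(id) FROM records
7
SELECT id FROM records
[1, 2, 3, 4, 5, 6, 7]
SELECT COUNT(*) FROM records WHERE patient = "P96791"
1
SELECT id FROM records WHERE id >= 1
[1, 2, 3, 4, 5, 6, 7]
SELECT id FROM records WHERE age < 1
[]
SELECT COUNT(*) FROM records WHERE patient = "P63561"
1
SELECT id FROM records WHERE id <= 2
[1, 2]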